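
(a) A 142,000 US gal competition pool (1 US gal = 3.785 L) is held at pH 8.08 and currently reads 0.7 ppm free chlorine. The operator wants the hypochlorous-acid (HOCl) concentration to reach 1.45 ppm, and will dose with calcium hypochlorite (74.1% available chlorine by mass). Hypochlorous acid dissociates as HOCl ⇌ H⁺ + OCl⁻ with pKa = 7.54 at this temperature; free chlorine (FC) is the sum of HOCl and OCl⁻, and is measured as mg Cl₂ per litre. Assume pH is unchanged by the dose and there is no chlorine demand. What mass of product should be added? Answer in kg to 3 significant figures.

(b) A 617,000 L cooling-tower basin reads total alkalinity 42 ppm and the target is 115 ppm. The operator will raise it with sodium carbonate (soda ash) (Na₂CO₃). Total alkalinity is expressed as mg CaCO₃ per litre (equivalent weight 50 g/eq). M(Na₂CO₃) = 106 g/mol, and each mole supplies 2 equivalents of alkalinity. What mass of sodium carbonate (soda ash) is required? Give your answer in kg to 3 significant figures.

(a) Volume: 142,000 US gal × 3.785 L/gal = 537,470 L.
(a) [OCl⁻]/[HOCl] = 10^(pH − pKa) = 10^(8.08 − 7.54) = 3.467; fraction as HOCl = 1/(1 + 3.467) = 0.2238.
(a) Free chlorine required for 1.45 ppm HOCl: 1.45 / 0.2238 = 6.478 ppm.
(a) FC to add: 6.478 − 0.7 = 5.778 mg/L as Cl₂.
(a) Cl₂ equivalent: 5.778 mg/L × 537,470 L = 3105 g.
(a) Product at 74.1% available Cl: 3105 / 0.741 = 4191 g.

(b) Alkalinity to add: (115 − 42) = 73 mg/L as CaCO₃ × 617,000 L = 45,040 g as CaCO₃.
(b) Equivalents: 45,040 g ÷ 50 g/eq = 900.8 eq.
(b) Each mole of Na₂CO₃ supplies 2 eq, so 900.8 / 2 = 450.4 mol.
(b) Mass: 450.4 mol × 106 g/mol = 47,740 g.

(a) 4.19 kg; (b) 47.7 kg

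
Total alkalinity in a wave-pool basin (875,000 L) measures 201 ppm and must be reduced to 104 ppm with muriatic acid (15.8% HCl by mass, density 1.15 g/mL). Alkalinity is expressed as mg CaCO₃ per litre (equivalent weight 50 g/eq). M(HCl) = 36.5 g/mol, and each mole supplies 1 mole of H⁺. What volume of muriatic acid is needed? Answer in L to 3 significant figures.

Alkalinity to neutralize: (201 − 104) = 97 mg/L as CaCO₃ × 875,000 L = 84,880 g as CaCO₃.
Equivalents of H⁺ required: 84,880 ÷ 50 g/eq = 1698 eq = 1698 mol HCl.
Mass of HCl: 1698 × 36.5 = 61,960 g.
Mass of 15.8% solution: 61,960 / 0.158 = 392,100 g.
Volume: 392,100 g ÷ 1.15 g/mL = 341,000 mL.

341 L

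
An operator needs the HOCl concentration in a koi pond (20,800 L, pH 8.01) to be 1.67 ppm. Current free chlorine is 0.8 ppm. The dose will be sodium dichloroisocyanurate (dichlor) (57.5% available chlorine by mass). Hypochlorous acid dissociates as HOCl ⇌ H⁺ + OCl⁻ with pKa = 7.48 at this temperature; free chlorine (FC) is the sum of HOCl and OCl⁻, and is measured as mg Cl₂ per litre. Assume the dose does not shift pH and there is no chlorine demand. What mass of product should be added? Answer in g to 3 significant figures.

[OCl⁻]/[HOCl] = 10^(pH − pKa) = 10^(8.01 − 7.48) = 3.388; fraction as HOCl = 1/(1 + 3.388) = 0.2279.
Free chlorine required for 1.67 ppm HOCl: 1.67 / 0.2279 = 7.329 ppm.
FC to add: 7.329 − 0.8 = 6.529 mg/L as Cl₂.
Cl₂ equivalent: 6.529 mg/L × 20,800 L = 135.8 g.
Product at 57.5% available Cl: 135.8 / 0.575 = 236.2 g.

236 g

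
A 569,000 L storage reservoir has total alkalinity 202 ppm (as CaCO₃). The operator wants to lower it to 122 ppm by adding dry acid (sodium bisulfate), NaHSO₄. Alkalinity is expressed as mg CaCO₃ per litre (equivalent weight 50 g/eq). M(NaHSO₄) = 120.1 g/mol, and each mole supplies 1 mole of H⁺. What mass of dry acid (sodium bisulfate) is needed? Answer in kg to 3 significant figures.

Alkalinity to neutralize: (202 − 122) = 80 mg/L as CaCO₃ × 569,000 L = 45,520 g as CaCO₃.
Equivalents of H⁺ required: 45,520 ÷ 50 g/eq = 910.4 eq = 910.4 mol NaHSO₄.
Mass of NaHSO₄: 910.4 × 120.1 = 109,300 g.

109 kg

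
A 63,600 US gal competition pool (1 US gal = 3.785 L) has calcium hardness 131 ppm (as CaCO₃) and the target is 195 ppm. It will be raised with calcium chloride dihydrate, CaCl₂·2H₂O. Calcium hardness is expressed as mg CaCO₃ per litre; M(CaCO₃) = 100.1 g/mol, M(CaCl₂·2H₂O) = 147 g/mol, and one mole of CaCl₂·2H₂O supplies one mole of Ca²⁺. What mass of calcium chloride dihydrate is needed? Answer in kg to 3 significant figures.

22.6 kg

Volume: 63,600 US gal × 3.785 L/gal = 240,726 L.
Hardness to add: (195 − 131) = 64 mg/L as CaCO₃ × 240,726 L = 15,410 g as CaCO₃.
Moles of Ca²⁺ (1 mol Ca²⁺ ≡ 1 mol CaCO₃): 15,410 / 100.1 g/mol = 153.9 mol.
Mass of CaCl₂·2H₂O: 153.9 × 147 = 22,620 g.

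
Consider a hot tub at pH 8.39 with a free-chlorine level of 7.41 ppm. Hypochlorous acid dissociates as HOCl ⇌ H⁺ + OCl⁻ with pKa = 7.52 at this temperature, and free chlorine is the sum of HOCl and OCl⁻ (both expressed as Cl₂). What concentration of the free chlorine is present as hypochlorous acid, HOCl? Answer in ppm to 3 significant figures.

0.881 ppm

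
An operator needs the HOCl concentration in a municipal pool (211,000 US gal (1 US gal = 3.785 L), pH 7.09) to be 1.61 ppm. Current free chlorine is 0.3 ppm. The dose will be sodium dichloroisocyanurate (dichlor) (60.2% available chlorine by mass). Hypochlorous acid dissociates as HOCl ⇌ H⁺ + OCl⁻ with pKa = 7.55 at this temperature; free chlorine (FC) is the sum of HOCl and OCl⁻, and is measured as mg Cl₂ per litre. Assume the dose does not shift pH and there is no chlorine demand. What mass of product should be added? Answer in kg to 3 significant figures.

Volume: 211,000 US gal × 3.785 L/gal = 798,635 L.
[OCl⁻]/[HOCl] = 10^(pH − pKa) = 10^(7.09 − 7.55) = 0.3467; fraction as HOCl = 1/(1 + 0.3467) = 0.7425.
Free chlorine required for 1.61 ppm HOCl: 1.61 / 0.7425 = 2.168 ppm.
FC to add: 2.168 − 0.3 = 1.868 mg/L as Cl₂.
Cl₂ equivalent: 1.868 mg/L × 798,635 L = 1492 g.
Product at 60.2% available Cl: 1492 / 0.602 = 2478 g.

2.48 kg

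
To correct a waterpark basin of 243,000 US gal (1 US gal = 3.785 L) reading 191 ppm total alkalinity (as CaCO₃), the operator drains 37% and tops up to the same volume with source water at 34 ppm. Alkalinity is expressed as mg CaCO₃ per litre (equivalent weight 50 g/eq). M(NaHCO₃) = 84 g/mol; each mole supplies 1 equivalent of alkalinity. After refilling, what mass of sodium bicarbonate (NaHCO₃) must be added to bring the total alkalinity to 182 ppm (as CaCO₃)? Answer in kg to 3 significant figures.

Volume: 243,000 US gal × 3.785 L/gal = 919,755 L.
After draining 37% and refilling: 191 × 0.63 + 34 × 0.37 = 132.91 ppm.
Deficit to target: 182 − 132.91 = 49.09 mg/L.
As CaCO₃: 49.09 mg/L × 919,755 L = 45,150 g; ÷ 50 g/eq ÷ 1 = 903 mol NaHCO₃.
Mass: 903 × 84 = 75,850 g.

75.9 kg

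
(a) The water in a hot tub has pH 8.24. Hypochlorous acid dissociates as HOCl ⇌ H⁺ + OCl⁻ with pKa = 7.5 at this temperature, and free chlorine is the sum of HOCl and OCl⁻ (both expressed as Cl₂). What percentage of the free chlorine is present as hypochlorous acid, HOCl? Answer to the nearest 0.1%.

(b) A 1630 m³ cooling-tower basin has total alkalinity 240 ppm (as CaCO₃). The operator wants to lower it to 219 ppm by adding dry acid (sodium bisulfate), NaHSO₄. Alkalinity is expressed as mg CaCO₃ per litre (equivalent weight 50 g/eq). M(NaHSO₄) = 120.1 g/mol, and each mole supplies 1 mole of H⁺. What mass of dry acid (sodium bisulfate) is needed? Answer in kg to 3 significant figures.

(a) 15.4%; (b) 82.2 kg

(a) [OCl⁻]/[HOCl] = 10^(pH − pKa) = 10^(8.24 − 7.5) = 10^0.74 = 5.495.
(a) Fraction as HOCl = 1 / (1 + 5.495) = 0.154.

(b) Volume: 1630 m³ = 1,630,000 L.
(b) Alkalinity to neutralize: (240 − 219) = 21 mg/L as CaCO₃ × 1,630,000 L = 34,230 g as CaCO₃.
(b) Equivalents of H⁺ required: 34,230 ÷ 50 g/eq = 684.6 eq = 684.6 mol NaHSO₄.
(b) Mass of NaHSO₄: 684.6 × 120.1 = 82,220 g.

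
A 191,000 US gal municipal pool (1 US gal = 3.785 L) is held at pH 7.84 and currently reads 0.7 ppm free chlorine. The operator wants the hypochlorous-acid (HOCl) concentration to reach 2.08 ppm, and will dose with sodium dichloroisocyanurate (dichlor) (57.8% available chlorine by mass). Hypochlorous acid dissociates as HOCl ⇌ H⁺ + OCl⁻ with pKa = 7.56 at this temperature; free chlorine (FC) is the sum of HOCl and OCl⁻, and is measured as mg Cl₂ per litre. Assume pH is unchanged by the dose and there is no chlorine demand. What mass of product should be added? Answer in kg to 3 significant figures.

6.68 kg

Volume: 191,000 US gal × 3.785 L/gal = 722,935 L.
[OCl⁻]/[HOCl] = 10^(pH − pKa) = 10^(7.84 − 7.56) = 1.905; fraction as HOCl = 1/(1 + 1.905) = 0.3442.
Free chlorine required for 2.08 ppm HOCl: 2.08 / 0.3442 = 6.043 ppm.
FC to add: 6.043 − 0.7 = 5.343 mg/L as Cl₂.
Cl₂ equivalent: 5.343 mg/L × 722,935 L = 3863 g.
Product at 57.8% available Cl: 3863 / 0.578 = 6683 g.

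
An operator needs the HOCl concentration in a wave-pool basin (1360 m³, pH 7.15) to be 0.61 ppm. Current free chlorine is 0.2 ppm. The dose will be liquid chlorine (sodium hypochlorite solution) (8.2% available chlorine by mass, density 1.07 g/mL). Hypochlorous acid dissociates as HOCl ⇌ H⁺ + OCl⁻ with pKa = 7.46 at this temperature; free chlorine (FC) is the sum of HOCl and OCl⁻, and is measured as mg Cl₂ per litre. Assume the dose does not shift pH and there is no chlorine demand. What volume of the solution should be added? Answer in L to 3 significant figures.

11.0 L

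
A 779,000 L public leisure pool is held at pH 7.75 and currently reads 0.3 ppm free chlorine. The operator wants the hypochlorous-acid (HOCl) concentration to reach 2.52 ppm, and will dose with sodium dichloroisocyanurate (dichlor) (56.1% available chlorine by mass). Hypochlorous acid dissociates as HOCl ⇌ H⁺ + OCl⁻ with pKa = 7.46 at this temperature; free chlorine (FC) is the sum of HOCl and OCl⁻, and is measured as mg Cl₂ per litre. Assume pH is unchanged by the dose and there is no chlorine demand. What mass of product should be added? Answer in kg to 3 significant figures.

9.91 kg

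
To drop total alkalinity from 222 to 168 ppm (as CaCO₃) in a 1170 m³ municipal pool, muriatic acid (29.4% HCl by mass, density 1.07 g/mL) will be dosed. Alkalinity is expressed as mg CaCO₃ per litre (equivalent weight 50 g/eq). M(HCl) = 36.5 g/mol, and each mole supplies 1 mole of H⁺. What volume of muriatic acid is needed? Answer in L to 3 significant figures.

Volume: 1170 m³ = 1,170,000 L.
Alkalinity to neutralize: (222 − 168) = 54 mg/L as CaCO₃ × 1,170,000 L = 63,180 g as CaCO₃.
Equivalents of H⁺ required: 63,180 ÷ 50 g/eq = 1264 eq = 1264 mol HCl.
Mass of HCl: 1264 × 36.5 = 46,120 g.
Mass of 29.4% solution: 46,120 / 0.294 = 156,900 g.
Volume: 156,900 g ÷ 1.07 g/mL = 146,600 mL.

147 L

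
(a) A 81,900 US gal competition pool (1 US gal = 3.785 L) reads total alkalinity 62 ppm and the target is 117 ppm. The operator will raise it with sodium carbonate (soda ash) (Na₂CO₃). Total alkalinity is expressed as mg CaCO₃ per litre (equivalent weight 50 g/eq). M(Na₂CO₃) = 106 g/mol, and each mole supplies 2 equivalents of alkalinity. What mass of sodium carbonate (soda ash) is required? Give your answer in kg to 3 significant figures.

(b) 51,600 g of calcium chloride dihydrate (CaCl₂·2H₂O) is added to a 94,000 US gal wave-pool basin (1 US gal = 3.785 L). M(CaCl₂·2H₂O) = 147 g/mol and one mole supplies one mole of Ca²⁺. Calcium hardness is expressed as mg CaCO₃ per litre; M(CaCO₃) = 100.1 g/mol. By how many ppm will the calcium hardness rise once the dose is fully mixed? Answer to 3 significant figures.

(a) 18.1 kg; (b) 98.8 ppm

(a) Volume: 81,900 US gal × 3.785 L/gal = 309,992 L.
(a) Alkalinity to add: (117 − 62) = 55 mg/L as CaCO₃ × 309,992 L = 17,050 g as CaCO₃.
(a) Equivalents: 17,050 g ÷ 50 g/eq = 341 eq.
(a) Each mole of Na₂CO₃ supplies 2 eq, so 341 / 2 = 170.5 mol.
(a) Mass: 170.5 mol × 106 g/mol = 18,070 g.

(b) Volume: 94,000 US gal × 3.785 L/gal = 355,790 L.
(b) Moles of Ca²⁺: 51,600 g ÷ 147 g/mol = 351 mol.
(b) As CaCO₃: 351 mol × 100.1 g/mol = 35,140 g.
(b) Rise: 35,140 g / 355,790 L × 1000 = 98.76 mg/L.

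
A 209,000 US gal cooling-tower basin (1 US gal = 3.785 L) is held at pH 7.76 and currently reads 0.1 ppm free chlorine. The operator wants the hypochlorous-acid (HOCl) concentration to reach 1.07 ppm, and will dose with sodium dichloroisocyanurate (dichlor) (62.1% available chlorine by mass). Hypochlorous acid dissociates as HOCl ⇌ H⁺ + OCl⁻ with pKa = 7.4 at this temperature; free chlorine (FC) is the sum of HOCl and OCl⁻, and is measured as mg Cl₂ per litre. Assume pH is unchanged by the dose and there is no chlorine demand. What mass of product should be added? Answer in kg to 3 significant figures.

4.36 kg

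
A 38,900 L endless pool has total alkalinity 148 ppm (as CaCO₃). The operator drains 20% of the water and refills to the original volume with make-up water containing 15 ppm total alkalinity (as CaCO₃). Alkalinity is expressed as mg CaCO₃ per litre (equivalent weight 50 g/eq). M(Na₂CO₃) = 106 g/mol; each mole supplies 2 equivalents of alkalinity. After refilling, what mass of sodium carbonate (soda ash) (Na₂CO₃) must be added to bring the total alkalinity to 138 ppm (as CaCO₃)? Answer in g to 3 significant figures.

684 g

After draining 20% and refilling: 148 × 0.80 + 15 × 0.20 = 121.4 ppm.
Deficit to target: 138 − 121.4 = 16.6 mg/L.
As CaCO₃: 16.6 mg/L × 38,900 L = 645.7 g; ÷ 50 g/eq ÷ 2 = 6.457 mol Na₂CO₃.
Mass: 6.457 × 106 = 684.5 g.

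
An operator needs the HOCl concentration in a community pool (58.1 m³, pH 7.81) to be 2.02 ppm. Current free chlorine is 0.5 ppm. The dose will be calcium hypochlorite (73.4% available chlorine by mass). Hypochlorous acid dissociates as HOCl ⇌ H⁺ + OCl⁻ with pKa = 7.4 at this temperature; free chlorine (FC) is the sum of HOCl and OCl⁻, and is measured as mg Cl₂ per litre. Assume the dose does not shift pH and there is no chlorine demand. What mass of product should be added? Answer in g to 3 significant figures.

531 g

Volume: 58.1 m³ = 58,100 L.
[OCl⁻]/[HOCl] = 10^(pH − pKa) = 10^(7.81 − 7.4) = 2.57; fraction as HOCl = 1/(1 + 2.57) = 0.2801.
Free chlorine required for 2.02 ppm HOCl: 2.02 / 0.2801 = 7.212 ppm.
FC to add: 7.212 − 0.5 = 6.712 mg/L as Cl₂.
Cl₂ equivalent: 6.712 mg/L × 58,100 L = 390 g.
Product at 73.4% available Cl: 390 / 0.734 = 531.3 g.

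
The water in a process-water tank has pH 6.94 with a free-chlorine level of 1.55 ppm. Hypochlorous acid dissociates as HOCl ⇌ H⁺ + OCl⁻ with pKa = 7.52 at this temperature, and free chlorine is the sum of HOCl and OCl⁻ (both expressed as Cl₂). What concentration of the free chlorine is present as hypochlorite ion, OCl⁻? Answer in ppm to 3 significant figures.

0.323 ppm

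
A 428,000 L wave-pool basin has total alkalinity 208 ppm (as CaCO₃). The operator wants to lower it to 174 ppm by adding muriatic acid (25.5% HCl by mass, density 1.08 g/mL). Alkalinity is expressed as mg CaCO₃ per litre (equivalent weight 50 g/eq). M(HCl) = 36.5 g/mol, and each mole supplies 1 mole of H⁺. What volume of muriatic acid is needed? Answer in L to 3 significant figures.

38.6 L

Alkalinity to neutralize: (208 − 174) = 34 mg/L as CaCO₃ × 428,000 L = 14,550 g as CaCO₃.
Equivalents of H⁺ required: 14,550 ÷ 50 g/eq = 291 eq = 291 mol HCl.
Mass of HCl: 291 × 36.5 = 10,620 g.
Mass of 25.5% solution: 10,620 / 0.255 = 41,660 g.
Volume: 41,660 g ÷ 1.08 g/mL = 38,570 mL.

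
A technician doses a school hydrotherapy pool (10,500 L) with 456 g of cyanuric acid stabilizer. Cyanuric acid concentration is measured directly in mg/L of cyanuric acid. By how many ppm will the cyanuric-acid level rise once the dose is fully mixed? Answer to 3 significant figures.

43.4 ppm

Rise: 456 g / 10,500 L × 1000 = 43.43 mg/L.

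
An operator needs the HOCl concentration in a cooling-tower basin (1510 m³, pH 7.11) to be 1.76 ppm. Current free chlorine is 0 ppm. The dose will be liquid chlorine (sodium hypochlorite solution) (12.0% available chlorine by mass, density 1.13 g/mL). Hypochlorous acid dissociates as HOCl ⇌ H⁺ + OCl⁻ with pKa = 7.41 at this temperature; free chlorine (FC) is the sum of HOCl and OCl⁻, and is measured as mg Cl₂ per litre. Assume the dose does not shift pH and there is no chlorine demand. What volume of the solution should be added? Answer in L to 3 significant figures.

29.4 L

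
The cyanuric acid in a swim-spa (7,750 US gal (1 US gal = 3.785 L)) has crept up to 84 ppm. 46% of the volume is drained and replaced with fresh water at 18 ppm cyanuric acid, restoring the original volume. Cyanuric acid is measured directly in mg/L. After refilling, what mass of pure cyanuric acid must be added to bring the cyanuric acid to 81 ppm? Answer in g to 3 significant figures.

Volume: 7,750 US gal × 3.785 L/gal = 29,334 L.
After draining 46% and refilling: 84 × 0.54 + 18 × 0.46 = 53.64 ppm.
Deficit to target: 81 − 53.64 = 27.36 mg/L.
Mass: 27.36 mg/L × 29,334 L = 802.6 g cyanuric acid.

803 g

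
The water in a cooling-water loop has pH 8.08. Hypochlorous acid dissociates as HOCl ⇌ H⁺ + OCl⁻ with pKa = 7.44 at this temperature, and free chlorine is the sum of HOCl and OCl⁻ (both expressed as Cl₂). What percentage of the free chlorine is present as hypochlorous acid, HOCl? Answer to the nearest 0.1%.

[OCl⁻]/[HOCl] = 10^(pH − pKa) = 10^(8.08 − 7.44) = 10^0.64 = 4.365.
Fraction as HOCl = 1 / (1 + 4.365) = 0.1864.

18.6%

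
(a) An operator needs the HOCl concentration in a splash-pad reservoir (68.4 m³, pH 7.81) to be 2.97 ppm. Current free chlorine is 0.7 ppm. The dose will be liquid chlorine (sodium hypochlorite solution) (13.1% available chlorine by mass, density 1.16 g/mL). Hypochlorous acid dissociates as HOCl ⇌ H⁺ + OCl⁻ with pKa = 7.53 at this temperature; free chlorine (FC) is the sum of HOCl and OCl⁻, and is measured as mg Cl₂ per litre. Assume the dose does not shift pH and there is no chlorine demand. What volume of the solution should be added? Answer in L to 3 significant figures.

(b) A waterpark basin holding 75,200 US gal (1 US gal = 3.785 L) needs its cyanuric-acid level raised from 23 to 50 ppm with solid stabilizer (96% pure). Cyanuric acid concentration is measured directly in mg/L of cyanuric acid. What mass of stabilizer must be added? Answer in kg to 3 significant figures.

(a) 3.57 L; (b) 8.01 kg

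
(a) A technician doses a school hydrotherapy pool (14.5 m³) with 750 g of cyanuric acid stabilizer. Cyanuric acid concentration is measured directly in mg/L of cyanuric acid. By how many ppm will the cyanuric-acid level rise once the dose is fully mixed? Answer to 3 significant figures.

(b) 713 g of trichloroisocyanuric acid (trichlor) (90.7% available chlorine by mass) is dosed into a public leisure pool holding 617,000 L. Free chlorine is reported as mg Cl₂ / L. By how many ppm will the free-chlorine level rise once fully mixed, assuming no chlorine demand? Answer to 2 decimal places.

(a) Volume: 14.5 m³ = 14,500 L.
(a) Rise: 750 g / 14,500 L × 1000 = 51.72 mg/L.

(b) Available chlorine delivered: 713 g × 0.907 = 646.7 g as Cl₂.
(b) Concentration rise: 646.7 g / 617,000 L = 1.048 mg/L = 1.05 ppm.

(a) 51.7 ppm; (b) 1.05 ppm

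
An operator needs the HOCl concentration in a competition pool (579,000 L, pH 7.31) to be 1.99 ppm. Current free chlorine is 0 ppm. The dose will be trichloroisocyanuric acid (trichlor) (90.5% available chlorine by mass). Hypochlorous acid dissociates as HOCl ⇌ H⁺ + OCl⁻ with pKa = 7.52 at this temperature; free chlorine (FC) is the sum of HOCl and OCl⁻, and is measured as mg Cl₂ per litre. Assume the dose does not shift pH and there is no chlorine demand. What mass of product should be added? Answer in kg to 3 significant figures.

2.06 kg

[OCl⁻]/[HOCl] = 10^(pH − pKa) = 10^(7.31 − 7.52) = 0.6166; fraction as HOCl = 1/(1 + 0.6166) = 0.6186.
Free chlorine required for 1.99 ppm HOCl: 1.99 / 0.6186 = 3.217 ppm.
FC to add: 3.217 − 0 = 3.217 mg/L as Cl₂.
Cl₂ equivalent: 3.217 mg/L × 579,000 L = 1863 g.
Product at 90.5% available Cl: 1863 / 0.905 = 2058 g.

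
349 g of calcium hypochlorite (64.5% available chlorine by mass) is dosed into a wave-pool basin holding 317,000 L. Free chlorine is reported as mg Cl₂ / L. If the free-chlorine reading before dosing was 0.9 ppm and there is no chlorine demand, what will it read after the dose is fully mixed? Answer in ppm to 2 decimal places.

1.61 ppm

Available chlorine delivered: 349 g × 0.645 = 225.1 g as Cl₂.
Concentration rise: 225.1 g / 317,000 L = 0.7101 mg/L = 0.71 ppm.
Final FC: 0.9 + 0.71 = 1.61 ppm.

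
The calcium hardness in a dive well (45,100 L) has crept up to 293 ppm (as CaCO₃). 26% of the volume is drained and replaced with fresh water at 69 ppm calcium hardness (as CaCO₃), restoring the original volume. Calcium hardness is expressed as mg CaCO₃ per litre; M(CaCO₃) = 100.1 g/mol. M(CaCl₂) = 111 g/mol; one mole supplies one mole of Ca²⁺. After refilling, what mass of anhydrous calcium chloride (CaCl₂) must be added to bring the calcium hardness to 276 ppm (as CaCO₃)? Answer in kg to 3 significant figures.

2.06 kg

After draining 26% and refilling: 293 × 0.74 + 69 × 0.26 = 234.76 ppm.
Deficit to target: 276 − 234.76 = 41.24 mg/L.
As CaCO₃: 41.24 mg/L × 45,100 L = 1860 g; ÷ 100.1 = 18.58 mol Ca²⁺.
Mass: 18.58 × 111 = 2062 g.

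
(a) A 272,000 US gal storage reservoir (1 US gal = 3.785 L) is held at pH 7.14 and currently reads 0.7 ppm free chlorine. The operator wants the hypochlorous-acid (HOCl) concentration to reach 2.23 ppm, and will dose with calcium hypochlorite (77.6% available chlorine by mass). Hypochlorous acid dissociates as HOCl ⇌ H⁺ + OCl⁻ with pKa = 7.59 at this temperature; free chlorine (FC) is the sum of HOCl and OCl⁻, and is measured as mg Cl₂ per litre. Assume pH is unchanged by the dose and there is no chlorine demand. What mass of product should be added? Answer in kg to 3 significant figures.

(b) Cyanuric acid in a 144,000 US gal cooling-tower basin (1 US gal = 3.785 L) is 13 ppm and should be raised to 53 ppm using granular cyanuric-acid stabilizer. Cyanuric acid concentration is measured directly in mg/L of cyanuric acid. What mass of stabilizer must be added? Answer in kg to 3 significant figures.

(a) 3.08 kg; (b) 21.8 kg

(a) Volume: 272,000 US gal × 3.785 L/gal = 1,029,520 L.
(a) [OCl⁻]/[HOCl] = 10^(pH − pKa) = 10^(7.14 − 7.59) = 0.3548; fraction as HOCl = 1/(1 + 0.3548) = 0.7381.
(a) Free chlorine required for 2.23 ppm HOCl: 2.23 / 0.7381 = 3.021 ppm.
(a) FC to add: 3.021 − 0.7 = 2.321 mg/L as Cl₂.
(a) Cl₂ equivalent: 2.321 mg/L × 1,029,520 L = 2390 g.
(a) Product at 77.6% available Cl: 2390 / 0.776 = 3080 g.

(b) Volume: 144,000 US gal × 3.785 L/gal = 545,040 L.
(b) CYA to add: (53 − 13) = 40 mg/L × 545,040 L = 21,800 g cyanuric acid.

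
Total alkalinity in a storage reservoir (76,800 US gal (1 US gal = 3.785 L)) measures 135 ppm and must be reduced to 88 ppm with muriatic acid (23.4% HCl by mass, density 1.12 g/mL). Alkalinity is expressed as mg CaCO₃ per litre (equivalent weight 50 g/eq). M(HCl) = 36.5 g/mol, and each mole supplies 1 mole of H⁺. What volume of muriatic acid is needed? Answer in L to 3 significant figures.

Volume: 76,800 US gal × 3.785 L/gal = 290,688 L.
Alkalinity to neutralize: (135 − 88) = 47 mg/L as CaCO₃ × 290,688 L = 13,660 g as CaCO₃.
Equivalents of H⁺ required: 13,660 ÷ 50 g/eq = 273.2 eq = 273.2 mol HCl.
Mass of HCl: 273.2 × 36.5 = 9974 g.
Mass of 23.4% solution: 9974 / 0.234 = 42,620 g.
Volume: 42,620 g ÷ 1.12 g/mL = 38,060 mL.

38.1 L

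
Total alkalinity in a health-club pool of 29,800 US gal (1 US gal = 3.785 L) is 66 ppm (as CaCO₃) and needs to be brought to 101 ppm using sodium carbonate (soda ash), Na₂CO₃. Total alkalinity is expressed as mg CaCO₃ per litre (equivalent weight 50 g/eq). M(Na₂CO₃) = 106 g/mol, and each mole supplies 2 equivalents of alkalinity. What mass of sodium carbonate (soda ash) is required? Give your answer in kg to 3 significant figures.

4.18 kg

Volume: 29,800 US gal × 3.785 L/gal = 112,793 L.
Alkalinity to add: (101 − 66) = 35 mg/L as CaCO₃ × 112,793 L = 3948 g as CaCO₃.
Equivalents: 3948 g ÷ 50 g/eq = 78.96 eq.
Each mole of Na₂CO₃ supplies 2 eq, so 78.96 / 2 = 39.48 mol.
Mass: 39.48 mol × 106 g/mol = 4185 g.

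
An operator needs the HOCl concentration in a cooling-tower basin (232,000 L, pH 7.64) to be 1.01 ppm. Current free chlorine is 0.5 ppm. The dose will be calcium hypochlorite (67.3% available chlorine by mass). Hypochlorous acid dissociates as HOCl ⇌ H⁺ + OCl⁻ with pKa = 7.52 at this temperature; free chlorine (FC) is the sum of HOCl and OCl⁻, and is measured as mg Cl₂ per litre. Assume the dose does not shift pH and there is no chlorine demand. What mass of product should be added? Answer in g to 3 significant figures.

[OCl⁻]/[HOCl] = 10^(pH − pKa) = 10^(7.64 − 7.52) = 1.318; fraction as HOCl = 1/(1 + 1.318) = 0.4314.
Free chlorine required for 1.01 ppm HOCl: 1.01 / 0.4314 = 2.341 ppm.
FC to add: 2.341 − 0.5 = 1.841 mg/L as Cl₂.
Cl₂ equivalent: 1.841 mg/L × 232,000 L = 427.2 g.
Product at 67.3% available Cl: 427.2 / 0.673 = 634.8 g.

635 g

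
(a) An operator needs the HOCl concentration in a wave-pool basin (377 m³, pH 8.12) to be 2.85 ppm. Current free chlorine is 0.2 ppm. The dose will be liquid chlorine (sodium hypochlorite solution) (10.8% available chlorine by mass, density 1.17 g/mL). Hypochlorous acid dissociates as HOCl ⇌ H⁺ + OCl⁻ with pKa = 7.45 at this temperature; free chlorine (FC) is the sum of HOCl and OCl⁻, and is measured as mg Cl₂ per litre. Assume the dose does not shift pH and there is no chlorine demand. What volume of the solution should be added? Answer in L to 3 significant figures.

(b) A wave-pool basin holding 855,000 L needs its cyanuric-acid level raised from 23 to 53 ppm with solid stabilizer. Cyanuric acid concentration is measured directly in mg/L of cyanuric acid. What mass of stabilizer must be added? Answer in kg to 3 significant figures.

(a) 47.7 L; (b) 25.6 kg

(a) Volume: 377 m³ = 377,000 L.
(a) [OCl⁻]/[HOCl] = 10^(pH − pKa) = 10^(8.12 − 7.45) = 4.677; fraction as HOCl = 1/(1 + 4.677) = 0.1761.
(a) Free chlorine required for 2.85 ppm HOCl: 2.85 / 0.1761 = 16.18 ppm.
(a) FC to add: 16.18 − 0.2 = 15.98 mg/L as Cl₂.
(a) Cl₂ equivalent: 15.98 mg/L × 377,000 L = 6025 g.
(a) Product at 10.8% available Cl: 6025 / 0.108 = 55,780 g.
(a) Volume: 55,780 g ÷ 1.17 g/mL = 47,680 mL.

(b) CYA to add: (53 − 23) = 30 mg/L × 855,000 L = 25,650 g cyanuric acid.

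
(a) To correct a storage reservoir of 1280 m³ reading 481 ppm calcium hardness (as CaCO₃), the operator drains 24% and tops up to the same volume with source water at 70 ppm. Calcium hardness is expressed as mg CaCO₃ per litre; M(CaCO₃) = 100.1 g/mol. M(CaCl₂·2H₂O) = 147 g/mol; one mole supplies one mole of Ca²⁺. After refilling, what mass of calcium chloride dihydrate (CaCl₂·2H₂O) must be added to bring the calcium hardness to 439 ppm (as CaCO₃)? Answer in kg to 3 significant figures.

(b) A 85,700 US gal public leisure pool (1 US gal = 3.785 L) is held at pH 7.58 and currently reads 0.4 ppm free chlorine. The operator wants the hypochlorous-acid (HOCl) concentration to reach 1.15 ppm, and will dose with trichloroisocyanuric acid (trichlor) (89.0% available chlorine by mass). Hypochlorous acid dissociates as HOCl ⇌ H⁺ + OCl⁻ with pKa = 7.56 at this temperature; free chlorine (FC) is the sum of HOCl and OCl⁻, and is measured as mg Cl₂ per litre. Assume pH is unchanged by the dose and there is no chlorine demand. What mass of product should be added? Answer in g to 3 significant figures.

(a) Volume: 1280 m³ = 1,280,000 L.
(a) After draining 24% and refilling: 481 × 0.76 + 70 × 0.24 = 382.36 ppm.
(a) Deficit to target: 439 − 382.36 = 56.64 mg/L.
(a) As CaCO₃: 56.64 mg/L × 1,280,000 L = 72,500 g; ÷ 100.1 = 724.3 mol Ca²⁺.
(a) Mass: 724.3 × 147 = 106,500 g.

(b) Volume: 85,700 US gal × 3.785 L/gal = 324,374 L.
(b) [OCl⁻]/[HOCl] = 10^(pH − pKa) = 10^(7.58 − 7.56) = 1.047; fraction as HOCl = 1/(1 + 1.047) = 0.4885.
(b) Free chlorine required for 1.15 ppm HOCl: 1.15 / 0.4885 = 2.354 ppm.
(b) FC to add: 2.354 − 0.4 = 1.954 mg/L as Cl₂.
(b) Cl₂ equivalent: 1.954 mg/L × 324,374 L = 633.9 g.
(b) Product at 89.0% available Cl: 633.9 / 0.89 = 712.2 g.

(a) 106 kg; (b) 712 g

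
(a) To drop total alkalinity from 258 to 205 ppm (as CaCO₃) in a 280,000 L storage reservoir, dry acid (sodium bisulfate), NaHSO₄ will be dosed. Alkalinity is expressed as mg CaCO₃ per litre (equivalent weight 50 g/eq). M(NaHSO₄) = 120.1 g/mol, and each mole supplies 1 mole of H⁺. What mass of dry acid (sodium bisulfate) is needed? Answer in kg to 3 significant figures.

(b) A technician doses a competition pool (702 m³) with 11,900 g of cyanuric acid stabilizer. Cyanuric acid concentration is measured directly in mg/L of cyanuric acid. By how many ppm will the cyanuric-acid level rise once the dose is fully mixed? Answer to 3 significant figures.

(a) 35.6 kg; (b) 17.0 ppm

(a) Alkalinity to neutralize: (258 − 205) = 53 mg/L as CaCO₃ × 280,000 L = 14,840 g as CaCO₃.
(a) Equivalents of H⁺ required: 14,840 ÷ 50 g/eq = 296.8 eq = 296.8 mol NaHSO₄.
(a) Mass of NaHSO₄: 296.8 × 120.1 = 35,650 g.

(b) Volume: 702 m³ = 702,000 L.
(b) Rise: 11,900 g / 702,000 L × 1000 = 16.95 mg/L.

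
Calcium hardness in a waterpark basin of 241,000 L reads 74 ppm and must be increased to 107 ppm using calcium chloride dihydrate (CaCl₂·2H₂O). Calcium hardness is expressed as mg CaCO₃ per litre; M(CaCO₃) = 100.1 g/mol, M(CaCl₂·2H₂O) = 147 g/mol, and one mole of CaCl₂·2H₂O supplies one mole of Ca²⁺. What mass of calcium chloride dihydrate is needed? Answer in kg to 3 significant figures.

11.7 kg

Hardness to add: (107 − 74) = 33 mg/L as CaCO₃ × 241,000 L = 7953 g as CaCO₃.
Moles of Ca²⁺ (1 mol Ca²⁺ ≡ 1 mol CaCO₃): 7953 / 100.1 g/mol = 79.45 mol.
Mass of CaCl₂·2H₂O: 79.45 × 147 = 11,680 g.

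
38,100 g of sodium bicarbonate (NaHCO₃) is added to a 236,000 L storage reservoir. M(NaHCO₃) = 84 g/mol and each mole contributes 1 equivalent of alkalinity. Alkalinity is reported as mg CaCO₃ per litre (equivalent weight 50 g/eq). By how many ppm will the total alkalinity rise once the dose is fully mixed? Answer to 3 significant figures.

96.1 ppm

Moles of NaHCO₃: 38,100 g ÷ 84 g/mol = 453.6 mol → 453.6 eq of alkalinity.
As CaCO₃: 453.6 eq × 50 g/eq = 22,680 g.
Rise: 22,680 g / 236,000 L × 1000 = 96.1 mg/L.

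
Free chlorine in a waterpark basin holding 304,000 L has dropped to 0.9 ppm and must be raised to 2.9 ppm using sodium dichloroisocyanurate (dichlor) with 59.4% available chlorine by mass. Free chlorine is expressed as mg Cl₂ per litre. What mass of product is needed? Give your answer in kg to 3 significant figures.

1.02 kg

Chlorine deficit: 2.9 − 0.9 = 2 ppm = 2 mg/L as Cl₂.
Cl₂ equivalent needed: 2 mg/L × 304,000 L = 608,000 mg = 608 g.
Product at 59.4% available chlorine: 608 / 0.594 = 1024 g.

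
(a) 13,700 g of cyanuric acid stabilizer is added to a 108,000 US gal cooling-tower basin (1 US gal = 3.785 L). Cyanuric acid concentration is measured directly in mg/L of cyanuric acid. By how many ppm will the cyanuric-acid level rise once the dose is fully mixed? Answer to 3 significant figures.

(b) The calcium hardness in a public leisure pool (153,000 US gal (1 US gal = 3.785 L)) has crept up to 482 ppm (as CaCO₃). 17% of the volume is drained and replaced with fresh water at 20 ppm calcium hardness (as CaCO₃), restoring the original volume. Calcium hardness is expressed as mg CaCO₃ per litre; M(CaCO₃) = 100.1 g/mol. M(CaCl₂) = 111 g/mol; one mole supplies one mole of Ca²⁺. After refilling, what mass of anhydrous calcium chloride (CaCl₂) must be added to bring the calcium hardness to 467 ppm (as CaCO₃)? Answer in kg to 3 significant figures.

(a) Volume: 108,000 US gal × 3.785 L/gal = 408,780 L.
(a) Rise: 13,700 g / 408,780 L × 1000 = 33.51 mg/L.

(b) Volume: 153,000 US gal × 3.785 L/gal = 579,105 L.
(b) After draining 17% and refilling: 482 × 0.83 + 20 × 0.17 = 403.46 ppm.
(b) Deficit to target: 467 − 403.46 = 63.54 mg/L.
(b) As CaCO₃: 63.54 mg/L × 579,105 L = 36,800 g; ÷ 100.1 = 367.6 mol Ca²⁺.
(b) Mass: 367.6 × 111 = 40,800 g.

(a) 33.5 ppm; (b) 40.8 kg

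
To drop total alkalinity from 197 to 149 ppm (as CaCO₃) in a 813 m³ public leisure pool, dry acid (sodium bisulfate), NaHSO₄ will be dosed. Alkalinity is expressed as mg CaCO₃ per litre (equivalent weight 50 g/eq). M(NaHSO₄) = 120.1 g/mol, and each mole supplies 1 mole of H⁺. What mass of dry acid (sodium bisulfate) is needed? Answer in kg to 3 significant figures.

Volume: 813 m³ = 813,000 L.
Alkalinity to neutralize: (197 − 149) = 48 mg/L as CaCO₃ × 813,000 L = 39,020 g as CaCO₃.
Equivalents of H⁺ required: 39,020 ÷ 50 g/eq = 780.5 eq = 780.5 mol NaHSO₄.
Mass of NaHSO₄: 780.5 × 120.1 = 93,740 g.

93.7 kg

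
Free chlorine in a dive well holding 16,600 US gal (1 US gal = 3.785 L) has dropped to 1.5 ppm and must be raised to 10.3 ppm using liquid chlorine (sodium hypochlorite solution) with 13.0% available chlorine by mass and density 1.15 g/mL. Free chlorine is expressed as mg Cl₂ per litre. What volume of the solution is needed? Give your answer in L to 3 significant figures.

Volume: 16,600 US gal × 3.785 L/gal = 62,831 L.
Chlorine deficit: 10.3 − 1.5 = 8.8 ppm = 8.8 mg/L as Cl₂.
Cl₂ equivalent needed: 8.8 mg/L × 62,831 L = 552,900 mg = 552.9 g.
Product at 13.0% available chlorine: 552.9 / 0.13 = 4253 g.
Volume at density 1.15 g/mL: 4253 g ÷ 1.15 g/mL = 3698 mL.

3.70 L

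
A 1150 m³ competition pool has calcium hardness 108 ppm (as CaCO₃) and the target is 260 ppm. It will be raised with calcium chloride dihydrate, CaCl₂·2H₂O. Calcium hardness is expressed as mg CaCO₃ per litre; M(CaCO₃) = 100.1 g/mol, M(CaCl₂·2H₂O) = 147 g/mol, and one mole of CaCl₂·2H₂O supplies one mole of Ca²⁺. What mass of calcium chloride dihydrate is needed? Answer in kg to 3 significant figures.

257 kg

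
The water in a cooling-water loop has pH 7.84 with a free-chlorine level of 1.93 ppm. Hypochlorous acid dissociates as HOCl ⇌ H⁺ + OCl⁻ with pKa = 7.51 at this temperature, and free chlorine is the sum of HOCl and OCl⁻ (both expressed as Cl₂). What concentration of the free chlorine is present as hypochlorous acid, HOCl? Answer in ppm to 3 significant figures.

[OCl⁻]/[HOCl] = 10^(pH − pKa) = 10^(7.84 − 7.51) = 10^0.33 = 2.138.
Fraction as HOCl = 1 / (1 + 2.138) = 0.3187.
HOCl = 0.3187 × 1.93 ppm = 0.615 ppm.

0.615 ppm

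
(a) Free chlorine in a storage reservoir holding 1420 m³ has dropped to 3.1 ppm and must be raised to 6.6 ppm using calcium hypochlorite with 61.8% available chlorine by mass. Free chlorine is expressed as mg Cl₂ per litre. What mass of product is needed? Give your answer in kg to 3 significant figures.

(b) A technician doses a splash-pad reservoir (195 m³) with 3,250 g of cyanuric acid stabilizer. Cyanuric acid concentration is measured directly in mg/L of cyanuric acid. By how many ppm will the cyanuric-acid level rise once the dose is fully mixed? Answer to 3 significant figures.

(a) Volume: 1420 m³ = 1,420,000 L.
(a) Chlorine deficit: 6.6 − 3.1 = 3.5 ppm = 3.5 mg/L as Cl₂.
(a) Cl₂ equivalent needed: 3.5 mg/L × 1,420,000 L = 4,970,000 mg = 4970 g.
(a) Product at 61.8% available chlorine: 4970 / 0.618 = 8042 g.

(b) Volume: 195 m³ = 195,000 L.
(b) Rise: 3,250 g / 195,000 L × 1000 = 16.67 mg/L.

(a) 8.04 kg; (b) 16.7 ppm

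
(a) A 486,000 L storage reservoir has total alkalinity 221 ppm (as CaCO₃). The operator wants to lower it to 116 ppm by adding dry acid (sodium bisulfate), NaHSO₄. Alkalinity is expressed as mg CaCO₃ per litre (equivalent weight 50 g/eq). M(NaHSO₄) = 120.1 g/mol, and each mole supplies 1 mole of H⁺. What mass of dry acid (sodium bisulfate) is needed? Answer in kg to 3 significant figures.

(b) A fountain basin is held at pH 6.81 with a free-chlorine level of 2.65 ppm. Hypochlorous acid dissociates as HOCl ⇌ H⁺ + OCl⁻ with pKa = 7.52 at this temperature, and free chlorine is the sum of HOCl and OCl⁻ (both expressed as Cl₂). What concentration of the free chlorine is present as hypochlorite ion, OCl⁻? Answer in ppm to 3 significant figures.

(a) 123 kg; (b) 0.432 ppm

(a) Alkalinity to neutralize: (221 − 116) = 105 mg/L as CaCO₃ × 486,000 L = 51,030 g as CaCO₃.
(a) Equivalents of H⁺ required: 51,030 ÷ 50 g/eq = 1021 eq = 1021 mol NaHSO₄.
(a) Mass of NaHSO₄: 1021 × 120.1 = 122,600 g.

(b) [OCl⁻]/[HOCl] = 10^(pH − pKa) = 10^(6.81 − 7.52) = 10^-0.71 = 0.195.
(b) Fraction as HOCl = 1 / (1 + 0.195) = 0.8368.
(b) OCl⁻ = (1 − 0.8368) × 2.65 ppm = 0.4324 ppm.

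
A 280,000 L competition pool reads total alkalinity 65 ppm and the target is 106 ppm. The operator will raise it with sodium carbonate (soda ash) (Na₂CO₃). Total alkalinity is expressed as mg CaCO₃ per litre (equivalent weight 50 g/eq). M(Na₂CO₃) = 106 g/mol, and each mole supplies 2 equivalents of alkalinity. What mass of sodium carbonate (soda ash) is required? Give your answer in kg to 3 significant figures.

12.2 kg

Alkalinity to add: (106 − 65) = 41 mg/L as CaCO₃ × 280,000 L = 11,480 g as CaCO₃.
Equivalents: 11,480 g ÷ 50 g/eq = 229.6 eq.
Each mole of Na₂CO₃ supplies 2 eq, so 229.6 / 2 = 114.8 mol.
Mass: 114.8 mol × 106 g/mol = 12,170 g.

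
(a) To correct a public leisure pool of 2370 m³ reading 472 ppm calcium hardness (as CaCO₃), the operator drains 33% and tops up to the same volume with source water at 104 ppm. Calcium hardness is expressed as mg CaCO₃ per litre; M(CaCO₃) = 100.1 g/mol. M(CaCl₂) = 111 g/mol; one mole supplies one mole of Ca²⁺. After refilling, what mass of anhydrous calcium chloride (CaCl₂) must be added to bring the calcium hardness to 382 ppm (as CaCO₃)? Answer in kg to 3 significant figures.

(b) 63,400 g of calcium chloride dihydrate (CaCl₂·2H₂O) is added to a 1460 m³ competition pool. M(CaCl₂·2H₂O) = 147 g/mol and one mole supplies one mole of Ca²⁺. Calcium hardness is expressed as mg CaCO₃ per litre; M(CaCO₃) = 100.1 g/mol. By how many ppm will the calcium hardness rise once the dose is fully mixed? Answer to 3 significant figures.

(a) 82.6 kg; (b) 29.6 ppm

(a) Volume: 2370 m³ = 2,370,000 L.
(a) After draining 33% and refilling: 472 × 0.67 + 104 × 0.33 = 350.56 ppm.
(a) Deficit to target: 382 − 350.56 = 31.44 mg/L.
(a) As CaCO₃: 31.44 mg/L × 2,370,000 L = 74,510 g; ÷ 100.1 = 744.4 mol Ca²⁺.
(a) Mass: 744.4 × 111 = 82,630 g.

(b) Volume: 1460 m³ = 1,460,000 L.
(b) Moles of Ca²⁺: 63,400 g ÷ 147 g/mol = 431.3 mol.
(b) As CaCO₃: 431.3 mol × 100.1 g/mol = 43,170 g.
(b) Rise: 43,170 g / 1,460,000 L × 1000 = 29.57 mg/L.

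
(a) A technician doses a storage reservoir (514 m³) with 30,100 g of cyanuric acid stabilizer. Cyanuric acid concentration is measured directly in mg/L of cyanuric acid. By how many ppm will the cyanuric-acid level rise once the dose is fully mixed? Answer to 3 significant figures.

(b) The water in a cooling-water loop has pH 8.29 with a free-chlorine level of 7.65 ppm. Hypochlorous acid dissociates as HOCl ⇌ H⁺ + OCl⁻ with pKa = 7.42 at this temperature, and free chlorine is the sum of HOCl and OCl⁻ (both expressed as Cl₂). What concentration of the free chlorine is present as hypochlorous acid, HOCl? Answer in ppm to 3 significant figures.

(a) Volume: 514 m³ = 514,000 L.
(a) Rise: 30,100 g / 514,000 L × 1000 = 58.56 mg/L.

(b) [OCl⁻]/[HOCl] = 10^(pH − pKa) = 10^(8.29 − 7.42) = 10^0.87 = 7.413.
(b) Fraction as HOCl = 1 / (1 + 7.413) = 0.1189.
(b) HOCl = 0.1189 × 7.65 ppm = 0.9093 ppm.

(a) 58.6 ppm; (b) 0.909 ppm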